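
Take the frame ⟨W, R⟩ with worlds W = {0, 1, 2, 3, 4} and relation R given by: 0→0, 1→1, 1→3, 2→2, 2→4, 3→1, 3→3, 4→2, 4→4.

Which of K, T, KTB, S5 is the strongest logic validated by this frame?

Reflexive (axiom T): yes — every world is R-related to itself.
Symmetric (axiom B): yes — every pair in R has its reverse in R.
Euclidean (axiom 5): yes — any two successors of a common world are R-related.
So F validates K, T, KTB, S5. The strongest is S5.

S5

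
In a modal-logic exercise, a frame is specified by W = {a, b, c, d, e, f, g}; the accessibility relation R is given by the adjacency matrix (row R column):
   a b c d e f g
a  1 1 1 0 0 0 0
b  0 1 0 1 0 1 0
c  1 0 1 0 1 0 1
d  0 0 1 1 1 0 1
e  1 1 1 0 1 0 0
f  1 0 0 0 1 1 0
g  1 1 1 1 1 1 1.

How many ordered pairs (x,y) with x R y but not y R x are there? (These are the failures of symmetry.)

13

Enumerating: (a,b), (b,d), (b,f), (d,c), (d,e), (e,a), (e,b), (f,a), (f,e), (g,a), (g,b), (g,e), (g,f).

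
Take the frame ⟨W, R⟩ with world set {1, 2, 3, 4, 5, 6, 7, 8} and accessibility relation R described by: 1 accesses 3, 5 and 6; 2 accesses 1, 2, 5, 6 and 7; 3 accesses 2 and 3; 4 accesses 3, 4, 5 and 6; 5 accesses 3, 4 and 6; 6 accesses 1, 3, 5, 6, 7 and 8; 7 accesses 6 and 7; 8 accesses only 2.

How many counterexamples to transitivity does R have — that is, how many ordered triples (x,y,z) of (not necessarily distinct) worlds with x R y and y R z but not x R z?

Enumerating: (1,3,2), (1,5,4), (1,6,1), (1,6,7), (1,6,8), (2,1,3), (2,5,3), (2,5,4), (2,6,3), (2,6,8), (3,2,1), (3,2,5), … and 23 more.
Total: 35.

35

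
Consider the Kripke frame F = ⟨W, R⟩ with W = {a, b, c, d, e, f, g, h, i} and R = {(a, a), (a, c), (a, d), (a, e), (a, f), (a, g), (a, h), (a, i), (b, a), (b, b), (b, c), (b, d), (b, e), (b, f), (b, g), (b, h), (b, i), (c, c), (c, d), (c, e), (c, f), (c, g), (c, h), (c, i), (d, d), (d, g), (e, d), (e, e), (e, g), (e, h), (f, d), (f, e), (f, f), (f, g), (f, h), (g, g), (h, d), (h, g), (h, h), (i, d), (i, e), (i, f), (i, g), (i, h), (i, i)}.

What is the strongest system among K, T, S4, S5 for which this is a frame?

Reflexive (axiom T): yes — every world is R-related to itself.
Transitive (axiom 4): yes — every two-step R-path is closed by a direct edge.
Euclidean (axiom 5): no — a R d and a R c, but not d R c.
So F validates K, T, S4; S5 would additionally require R to be Euclidean. The strongest is S4.

S4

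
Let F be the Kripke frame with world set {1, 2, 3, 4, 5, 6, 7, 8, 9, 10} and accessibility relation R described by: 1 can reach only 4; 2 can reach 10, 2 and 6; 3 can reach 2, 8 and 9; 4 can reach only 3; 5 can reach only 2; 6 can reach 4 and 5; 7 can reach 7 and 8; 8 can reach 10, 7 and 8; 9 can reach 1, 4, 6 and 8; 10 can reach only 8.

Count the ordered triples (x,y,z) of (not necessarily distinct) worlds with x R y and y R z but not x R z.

25

Enumerating: (1,4,3), (10,8,10), (10,8,7), (2,10,8), (2,6,4), (2,6,5), (3,2,10), (3,2,6), (3,8,10), (3,8,7), (3,9,1), (3,9,4), … and 13 more.
Total: 25.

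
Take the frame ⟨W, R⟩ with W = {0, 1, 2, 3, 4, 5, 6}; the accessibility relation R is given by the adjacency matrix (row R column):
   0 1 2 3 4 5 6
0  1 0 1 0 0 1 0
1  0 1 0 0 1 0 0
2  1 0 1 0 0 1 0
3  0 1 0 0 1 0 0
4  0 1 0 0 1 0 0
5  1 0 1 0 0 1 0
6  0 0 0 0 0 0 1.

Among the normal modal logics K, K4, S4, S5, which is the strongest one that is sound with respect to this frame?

K4

Transitive (axiom 4): yes — every two-step R-path is closed by a direct edge.
Reflexive (axiom T): no — 3 is not related to itself.
Euclidean (axiom 5): yes — any two successors of a common world are R-related.
So F validates K, K4; S4 would additionally require R to be reflexive. The strongest is K4.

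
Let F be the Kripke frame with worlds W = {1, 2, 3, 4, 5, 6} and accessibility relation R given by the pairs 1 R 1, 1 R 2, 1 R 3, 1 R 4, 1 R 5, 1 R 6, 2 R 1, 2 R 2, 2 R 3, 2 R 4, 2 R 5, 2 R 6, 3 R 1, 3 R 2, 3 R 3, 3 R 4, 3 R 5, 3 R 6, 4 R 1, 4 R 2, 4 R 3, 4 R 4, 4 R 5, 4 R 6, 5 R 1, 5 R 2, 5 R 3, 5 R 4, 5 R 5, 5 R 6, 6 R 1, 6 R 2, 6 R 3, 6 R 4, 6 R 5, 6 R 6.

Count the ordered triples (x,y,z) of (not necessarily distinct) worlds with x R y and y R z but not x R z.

0

R is transitive; there are no such tuples.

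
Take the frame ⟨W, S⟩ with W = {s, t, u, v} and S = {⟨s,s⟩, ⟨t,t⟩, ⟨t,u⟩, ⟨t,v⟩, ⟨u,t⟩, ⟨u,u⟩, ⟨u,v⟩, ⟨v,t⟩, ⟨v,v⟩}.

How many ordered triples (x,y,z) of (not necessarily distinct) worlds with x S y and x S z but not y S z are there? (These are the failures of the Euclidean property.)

2

Enumerating: (t,v,u), (u,v,u).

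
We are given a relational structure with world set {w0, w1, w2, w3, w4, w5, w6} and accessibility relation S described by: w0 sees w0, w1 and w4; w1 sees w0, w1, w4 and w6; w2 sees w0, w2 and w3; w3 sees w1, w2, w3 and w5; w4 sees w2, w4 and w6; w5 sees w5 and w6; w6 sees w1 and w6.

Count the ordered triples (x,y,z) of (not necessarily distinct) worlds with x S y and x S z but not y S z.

Enumerating: (w0,w4,w0), (w0,w4,w1), (w1,w0,w6), (w1,w4,w0), (w1,w4,w1), (w1,w6,w0), (w1,w6,w4), (w2,w0,w2), (w2,w0,w3), (w2,w3,w0), (w3,w1,w2), (w3,w1,w3), … and 11 more.
Total: 23.

23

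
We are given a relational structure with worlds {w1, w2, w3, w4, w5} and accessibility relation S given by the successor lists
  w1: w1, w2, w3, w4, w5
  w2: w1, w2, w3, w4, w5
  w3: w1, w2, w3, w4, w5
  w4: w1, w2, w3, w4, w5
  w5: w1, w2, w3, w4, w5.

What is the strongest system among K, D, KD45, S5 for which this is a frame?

Serial (axiom D): yes — every world has a successor (e.g. w1 S w1).
Euclidean (axiom 5): yes — any two successors of a common world are S-related.
Transitive (axiom 4): yes — every two-step S-path is closed by a direct edge.
Reflexive (axiom T): yes — every world is S-related to itself.
So F validates K, D, KD45, S5. The strongest is S5.

S5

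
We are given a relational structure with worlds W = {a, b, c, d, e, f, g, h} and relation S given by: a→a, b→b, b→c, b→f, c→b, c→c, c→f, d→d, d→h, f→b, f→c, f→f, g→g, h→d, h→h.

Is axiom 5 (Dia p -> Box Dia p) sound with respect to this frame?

Yes

By correspondence theory, 5 is valid on a frame iff S is Euclidean.
Euclidean: yes — any two successors of a common world are S-related.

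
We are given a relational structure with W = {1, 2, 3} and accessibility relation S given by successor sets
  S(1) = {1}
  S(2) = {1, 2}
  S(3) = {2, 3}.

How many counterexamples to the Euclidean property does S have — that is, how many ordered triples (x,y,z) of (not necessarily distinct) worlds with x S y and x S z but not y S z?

Enumerating: (2,1,2), (3,2,3).

2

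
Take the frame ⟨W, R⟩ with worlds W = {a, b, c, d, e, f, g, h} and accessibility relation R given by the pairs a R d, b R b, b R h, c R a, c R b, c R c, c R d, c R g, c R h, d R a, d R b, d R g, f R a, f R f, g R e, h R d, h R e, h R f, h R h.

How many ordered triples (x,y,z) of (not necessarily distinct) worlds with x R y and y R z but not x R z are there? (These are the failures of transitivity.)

Enumerating: (a,d,a), (a,d,b), (a,d,g), (b,h,d), (b,h,e), (b,h,f), (c,g,e), (c,h,e), (c,h,f), (d,a,d), (d,b,h), (d,g,e), (f,a,d), (h,d,a), (h,d,b), (h,d,g), (h,f,a).

17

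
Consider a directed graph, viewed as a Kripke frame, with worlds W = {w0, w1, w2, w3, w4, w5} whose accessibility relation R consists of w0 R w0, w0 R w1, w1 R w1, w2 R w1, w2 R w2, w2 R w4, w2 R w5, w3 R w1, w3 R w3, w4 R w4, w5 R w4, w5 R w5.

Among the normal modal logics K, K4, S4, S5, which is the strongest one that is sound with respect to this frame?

S4

Transitive (axiom 4): yes — every two-step R-path is closed by a direct edge.
Reflexive (axiom T): yes — every world is R-related to itself.
Euclidean (axiom 5): no — w2 R w1 and w2 R w4, but not w1 R w4.
So F validates K, K4, S4; S5 would additionally require R to be Euclidean. The strongest is S4.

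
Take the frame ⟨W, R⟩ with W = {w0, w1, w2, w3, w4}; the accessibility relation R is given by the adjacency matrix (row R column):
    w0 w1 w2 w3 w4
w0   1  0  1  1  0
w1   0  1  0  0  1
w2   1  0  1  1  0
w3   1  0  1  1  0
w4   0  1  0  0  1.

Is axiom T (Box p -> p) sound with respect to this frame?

Yes

The schema T characterises exactly the reflexive frames.
Reflexive: yes — every world is R-related to itself.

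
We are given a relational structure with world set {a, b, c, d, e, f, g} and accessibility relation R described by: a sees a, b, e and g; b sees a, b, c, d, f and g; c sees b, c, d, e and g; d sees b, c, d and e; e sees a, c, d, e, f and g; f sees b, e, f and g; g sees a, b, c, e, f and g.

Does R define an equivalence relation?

No

Reflexive: yes — every world is R-related to itself.
Symmetric: yes — every pair in R has its reverse in R.
Transitive: no — a R b and b R c, but not a R c.
So R is not an equivalence relation.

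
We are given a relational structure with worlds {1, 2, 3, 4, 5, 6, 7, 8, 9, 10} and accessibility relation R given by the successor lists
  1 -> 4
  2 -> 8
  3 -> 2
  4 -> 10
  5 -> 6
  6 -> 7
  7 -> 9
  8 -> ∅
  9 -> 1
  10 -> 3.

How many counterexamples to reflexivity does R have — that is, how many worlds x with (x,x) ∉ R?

10

Enumerating: 1, 2, 3, 4, 5, 6, 7, 8, 9, 10.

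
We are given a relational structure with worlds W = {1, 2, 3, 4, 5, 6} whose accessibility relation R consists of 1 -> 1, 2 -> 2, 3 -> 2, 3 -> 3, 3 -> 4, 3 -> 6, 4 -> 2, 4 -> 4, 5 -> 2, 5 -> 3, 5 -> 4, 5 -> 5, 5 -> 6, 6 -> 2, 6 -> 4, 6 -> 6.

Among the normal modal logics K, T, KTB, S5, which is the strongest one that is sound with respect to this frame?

Reflexive (axiom T): yes — every world is R-related to itself.
Symmetric (axiom B): no — 3 R 2 but not 2 R 3.
Euclidean (axiom 5): no — 3 R 2 and 3 R 4, but not 2 R 4.
So F validates K, T; KTB would additionally require R to be symmetric. The strongest is T.

T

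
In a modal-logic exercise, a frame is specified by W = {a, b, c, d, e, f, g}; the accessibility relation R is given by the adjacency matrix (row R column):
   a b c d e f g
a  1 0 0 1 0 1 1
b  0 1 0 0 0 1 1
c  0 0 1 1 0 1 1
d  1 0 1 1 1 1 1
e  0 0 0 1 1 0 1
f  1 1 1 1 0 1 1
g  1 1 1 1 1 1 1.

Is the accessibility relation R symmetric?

Symmetric: yes — every pair in R has its reverse in R.

Yes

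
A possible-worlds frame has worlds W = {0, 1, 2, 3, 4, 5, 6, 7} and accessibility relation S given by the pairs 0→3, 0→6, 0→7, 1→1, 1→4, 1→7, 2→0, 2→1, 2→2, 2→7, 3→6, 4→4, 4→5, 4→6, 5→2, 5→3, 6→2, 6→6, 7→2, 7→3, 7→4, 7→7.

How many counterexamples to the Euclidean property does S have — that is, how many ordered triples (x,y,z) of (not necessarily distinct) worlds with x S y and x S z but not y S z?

Enumerating: (0,3,3), (0,3,7), (0,6,3), (0,6,7), (0,7,6), (1,4,1), (1,4,7), (1,7,1), (2,0,0), (2,0,1), (2,0,2), (2,1,0), … and 21 more.
Total: 33.

33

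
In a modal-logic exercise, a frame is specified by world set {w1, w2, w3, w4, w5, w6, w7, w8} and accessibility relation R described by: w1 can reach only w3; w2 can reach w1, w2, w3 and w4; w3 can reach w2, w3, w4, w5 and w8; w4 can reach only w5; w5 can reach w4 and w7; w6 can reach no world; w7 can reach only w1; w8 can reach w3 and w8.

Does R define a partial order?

Reflexive: no — w1 is not related to itself.
Transitive: no — w1 R w3 and w3 R w2, but not w1 R w2.
Antisymmetric: no — w2 R w3 and w3 R w2 with w2 ≠ w3.
So R is not a partial order.

No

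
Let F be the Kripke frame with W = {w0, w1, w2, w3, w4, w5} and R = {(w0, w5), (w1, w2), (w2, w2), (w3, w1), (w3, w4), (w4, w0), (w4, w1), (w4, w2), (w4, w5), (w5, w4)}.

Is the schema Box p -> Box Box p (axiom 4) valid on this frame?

No

By correspondence theory, 4 is valid on a frame iff R is transitive.
Transitive: no — w0 R w5 and w5 R w4, but not w0 R w4.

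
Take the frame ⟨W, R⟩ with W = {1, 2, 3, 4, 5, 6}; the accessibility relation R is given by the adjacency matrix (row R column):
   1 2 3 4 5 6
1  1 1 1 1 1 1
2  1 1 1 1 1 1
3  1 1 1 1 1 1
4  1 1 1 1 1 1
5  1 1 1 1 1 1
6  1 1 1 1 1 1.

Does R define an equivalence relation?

Yes

Reflexive: yes — every world is R-related to itself.
Symmetric: yes — every pair in R has its reverse in R.
Transitive: yes — every two-step R-path is closed by a direct edge.
So R is an equivalence relation.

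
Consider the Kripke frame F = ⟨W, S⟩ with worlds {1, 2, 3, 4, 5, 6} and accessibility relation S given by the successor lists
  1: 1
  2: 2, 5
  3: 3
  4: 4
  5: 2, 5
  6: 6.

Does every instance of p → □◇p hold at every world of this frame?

Axiom B corresponds to the accessibility relation being symmetric.
Symmetric: yes — every pair in S has its reverse in S.

Yes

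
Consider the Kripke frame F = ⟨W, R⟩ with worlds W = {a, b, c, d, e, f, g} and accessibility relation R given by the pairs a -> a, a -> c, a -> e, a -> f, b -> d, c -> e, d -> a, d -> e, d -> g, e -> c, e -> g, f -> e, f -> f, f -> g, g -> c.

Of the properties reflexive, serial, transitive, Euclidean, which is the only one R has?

serial

Reflexive: no — b is not related to itself.
Serial: yes — every world has a successor (e.g. a R a).
Transitive: no — a R e and e R g, but not a R g.
Euclidean: no — a R c and a R f, but not c R f.
Only serial holds.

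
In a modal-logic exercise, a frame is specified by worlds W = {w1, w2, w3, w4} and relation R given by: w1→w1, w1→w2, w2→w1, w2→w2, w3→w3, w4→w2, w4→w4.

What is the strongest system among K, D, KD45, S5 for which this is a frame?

Serial (axiom D): yes — every world has a successor (e.g. w1 R w1).
Euclidean (axiom 5): no — w4 R w2 and w4 R w4, but not w2 R w4.
Transitive (axiom 4): no — w4 R w2 and w2 R w1, but not w4 R w1.
Reflexive (axiom T): yes — every world is R-related to itself.
So F validates K, D; KD45 would additionally require R to be Euclidean and transitive. The strongest is D.

D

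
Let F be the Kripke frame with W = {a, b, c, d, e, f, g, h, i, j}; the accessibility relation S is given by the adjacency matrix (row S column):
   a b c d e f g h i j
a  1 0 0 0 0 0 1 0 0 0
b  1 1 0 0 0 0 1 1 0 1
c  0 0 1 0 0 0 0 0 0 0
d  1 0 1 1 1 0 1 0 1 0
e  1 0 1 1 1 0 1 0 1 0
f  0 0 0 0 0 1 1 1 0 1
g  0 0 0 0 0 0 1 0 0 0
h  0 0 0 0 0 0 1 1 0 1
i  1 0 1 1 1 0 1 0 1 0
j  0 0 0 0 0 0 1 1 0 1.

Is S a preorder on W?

Reflexive: yes — every world is S-related to itself.
Transitive: yes — every two-step S-path is closed by a direct edge.
So S is a preorder.

Yes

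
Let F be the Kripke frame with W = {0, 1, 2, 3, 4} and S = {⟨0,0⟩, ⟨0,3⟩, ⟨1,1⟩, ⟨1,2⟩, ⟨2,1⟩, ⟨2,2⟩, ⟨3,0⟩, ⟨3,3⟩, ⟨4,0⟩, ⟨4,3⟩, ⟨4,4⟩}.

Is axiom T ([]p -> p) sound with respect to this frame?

By correspondence theory, T is valid on a frame iff S is reflexive.
Reflexive: yes — every world is S-related to itself.

Yes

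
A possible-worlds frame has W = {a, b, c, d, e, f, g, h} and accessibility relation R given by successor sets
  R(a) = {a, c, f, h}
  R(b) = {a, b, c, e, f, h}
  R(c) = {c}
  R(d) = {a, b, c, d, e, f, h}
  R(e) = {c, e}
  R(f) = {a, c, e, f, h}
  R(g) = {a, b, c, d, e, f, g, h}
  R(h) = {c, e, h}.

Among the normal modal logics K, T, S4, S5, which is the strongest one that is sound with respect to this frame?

T

Reflexive (axiom T): yes — every world is R-related to itself.
Transitive (axiom 4): no — a R f and f R e, but not a R e.
Euclidean (axiom 5): no — a R c and a R f, but not c R f.
So F validates K, T; S4 would additionally require R to be transitive. The strongest is T.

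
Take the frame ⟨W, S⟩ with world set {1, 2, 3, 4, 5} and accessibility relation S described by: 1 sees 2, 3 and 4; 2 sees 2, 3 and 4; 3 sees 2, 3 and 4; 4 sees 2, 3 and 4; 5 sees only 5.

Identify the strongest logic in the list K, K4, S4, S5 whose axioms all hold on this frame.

Transitive (axiom 4): yes — every two-step S-path is closed by a direct edge.
Reflexive (axiom T): no — 1 is not related to itself.
Euclidean (axiom 5): yes — any two successors of a common world are S-related.
So F validates K, K4; S4 would additionally require S to be reflexive. The strongest is K4.

K4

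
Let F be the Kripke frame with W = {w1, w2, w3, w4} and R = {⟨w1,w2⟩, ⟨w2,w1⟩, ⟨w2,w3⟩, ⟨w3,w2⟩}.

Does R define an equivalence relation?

Reflexive: no — w1 is not related to itself.
Symmetric: yes — every pair in R has its reverse in R.
Transitive: no — w1 R w2 and w2 R w3, but not w1 R w3.
So R is not an equivalence relation.

No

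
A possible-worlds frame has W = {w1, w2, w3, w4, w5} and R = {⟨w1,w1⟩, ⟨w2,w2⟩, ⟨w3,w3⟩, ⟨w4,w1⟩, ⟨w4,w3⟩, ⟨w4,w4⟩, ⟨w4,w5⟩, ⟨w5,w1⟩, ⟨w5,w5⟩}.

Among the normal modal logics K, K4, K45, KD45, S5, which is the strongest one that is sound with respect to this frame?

K4

Transitive (axiom 4): yes — every two-step R-path is closed by a direct edge.
Euclidean (axiom 5): no — w4 R w1 and w4 R w3, but not w1 R w3.
Serial (axiom D): yes — every world has a successor (e.g. w1 R w1).
Reflexive (axiom T): yes — every world is R-related to itself.
So F validates K, K4; K45 would additionally require R to be Euclidean. The strongest is K4.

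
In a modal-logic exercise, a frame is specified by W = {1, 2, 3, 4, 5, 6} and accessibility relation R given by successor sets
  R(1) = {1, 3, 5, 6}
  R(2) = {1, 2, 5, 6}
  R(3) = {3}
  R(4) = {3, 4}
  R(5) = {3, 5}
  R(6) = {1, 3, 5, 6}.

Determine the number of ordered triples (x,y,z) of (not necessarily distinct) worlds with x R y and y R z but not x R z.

3

Enumerating: (2,1,3), (2,5,3), (2,6,3).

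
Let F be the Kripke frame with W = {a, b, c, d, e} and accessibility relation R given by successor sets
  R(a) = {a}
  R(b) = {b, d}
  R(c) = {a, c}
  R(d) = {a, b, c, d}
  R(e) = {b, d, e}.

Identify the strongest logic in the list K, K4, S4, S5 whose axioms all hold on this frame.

Transitive (axiom 4): no — b R d and d R a, but not b R a.
Reflexive (axiom T): yes — every world is R-related to itself.
Euclidean (axiom 5): no — d R a and d R b, but not a R b.
So F validates K; K4 would additionally require R to be transitive. The strongest is K.

K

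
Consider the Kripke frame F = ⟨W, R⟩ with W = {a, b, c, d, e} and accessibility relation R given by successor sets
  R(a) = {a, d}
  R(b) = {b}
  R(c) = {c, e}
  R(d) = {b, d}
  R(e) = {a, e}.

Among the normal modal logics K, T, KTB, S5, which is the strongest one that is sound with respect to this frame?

Reflexive (axiom T): yes — every world is R-related to itself.
Symmetric (axiom B): no — a R d but not d R a.
Euclidean (axiom 5): no — a R d and a R a, but not d R a.
So F validates K, T; KTB would additionally require R to be symmetric. The strongest is T.

T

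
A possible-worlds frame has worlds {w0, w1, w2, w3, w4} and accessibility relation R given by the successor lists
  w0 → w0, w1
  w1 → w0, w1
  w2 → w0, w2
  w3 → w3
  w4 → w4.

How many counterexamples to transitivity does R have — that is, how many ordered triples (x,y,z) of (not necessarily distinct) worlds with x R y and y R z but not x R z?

Enumerating: (w2,w0,w1).

1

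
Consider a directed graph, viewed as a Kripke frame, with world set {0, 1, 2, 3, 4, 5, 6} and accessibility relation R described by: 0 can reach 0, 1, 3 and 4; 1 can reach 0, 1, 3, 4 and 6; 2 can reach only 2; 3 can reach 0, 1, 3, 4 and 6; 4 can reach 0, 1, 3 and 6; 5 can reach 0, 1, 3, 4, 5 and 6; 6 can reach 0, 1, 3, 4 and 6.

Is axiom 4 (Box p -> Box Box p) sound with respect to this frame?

The schema 4 characterises exactly the transitive frames.
Transitive: no — 0 R 1 and 1 R 6, but not 0 R 6.

No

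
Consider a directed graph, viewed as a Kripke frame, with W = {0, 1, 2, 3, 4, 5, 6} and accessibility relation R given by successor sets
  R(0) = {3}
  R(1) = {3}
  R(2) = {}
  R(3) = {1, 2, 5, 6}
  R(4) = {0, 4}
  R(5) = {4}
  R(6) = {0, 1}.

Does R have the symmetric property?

Symmetric: no — 0 R 3 but not 3 R 0.

No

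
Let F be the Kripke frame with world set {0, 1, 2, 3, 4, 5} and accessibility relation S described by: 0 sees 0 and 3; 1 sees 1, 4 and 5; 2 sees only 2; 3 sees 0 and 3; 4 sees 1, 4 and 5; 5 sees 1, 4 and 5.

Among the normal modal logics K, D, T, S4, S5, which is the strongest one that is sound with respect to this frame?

S5

Serial (axiom D): yes — every world has a successor (e.g. 0 S 0).
Reflexive (axiom T): yes — every world is S-related to itself.
Transitive (axiom 4): yes — every two-step S-path is closed by a direct edge.
Euclidean (axiom 5): yes — any two successors of a common world are S-related.
So F validates K, D, T, S4, S5. The strongest is S5.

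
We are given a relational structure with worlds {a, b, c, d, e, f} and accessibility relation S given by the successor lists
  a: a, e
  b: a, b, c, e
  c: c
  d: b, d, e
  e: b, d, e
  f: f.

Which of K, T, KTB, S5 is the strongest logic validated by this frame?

Reflexive (axiom T): yes — every world is S-related to itself.
Symmetric (axiom B): no — a S e but not e S a.
Euclidean (axiom 5): no — b S a and b S c, but not a S c.
So F validates K, T; KTB would additionally require S to be symmetric. The strongest is T.

T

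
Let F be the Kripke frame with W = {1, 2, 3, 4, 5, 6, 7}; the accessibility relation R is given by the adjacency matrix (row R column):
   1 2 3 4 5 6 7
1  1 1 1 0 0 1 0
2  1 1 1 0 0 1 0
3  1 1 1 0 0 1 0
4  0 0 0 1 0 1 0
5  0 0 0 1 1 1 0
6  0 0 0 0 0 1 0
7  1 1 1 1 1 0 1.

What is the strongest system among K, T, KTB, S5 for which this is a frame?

Reflexive (axiom T): yes — every world is R-related to itself.
Symmetric (axiom B): no — 1 R 6 but not 6 R 1.
Euclidean (axiom 5): no — 1 R 6 and 1 R 2, but not 6 R 2.
So F validates K, T; KTB would additionally require R to be symmetric. The strongest is T.

T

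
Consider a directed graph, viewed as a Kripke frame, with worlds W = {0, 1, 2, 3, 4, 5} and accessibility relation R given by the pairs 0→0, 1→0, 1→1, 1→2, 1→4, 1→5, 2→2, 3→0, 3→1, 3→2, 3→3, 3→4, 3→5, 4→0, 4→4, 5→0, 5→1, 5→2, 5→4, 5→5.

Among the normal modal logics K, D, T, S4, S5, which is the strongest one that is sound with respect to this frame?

S4

Serial (axiom D): yes — every world has a successor (e.g. 0 R 0).
Reflexive (axiom T): yes — every world is R-related to itself.
Transitive (axiom 4): yes — every two-step R-path is closed by a direct edge.
Euclidean (axiom 5): no — 1 R 0 and 1 R 2, but not 0 R 2.
So F validates K, D, T, S4; S5 would additionally require R to be Euclidean. The strongest is S4.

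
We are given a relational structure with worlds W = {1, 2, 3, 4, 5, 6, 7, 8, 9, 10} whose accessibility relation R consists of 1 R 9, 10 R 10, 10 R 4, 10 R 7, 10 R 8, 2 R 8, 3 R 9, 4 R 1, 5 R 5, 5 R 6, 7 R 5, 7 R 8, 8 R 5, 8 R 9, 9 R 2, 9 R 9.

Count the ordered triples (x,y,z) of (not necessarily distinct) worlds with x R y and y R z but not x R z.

14

Enumerating: (1,9,2), (10,4,1), (10,7,5), (10,8,5), (10,8,9), (2,8,5), (2,8,9), (3,9,2), (4,1,9), (7,5,6), (7,8,9), (8,5,6), (8,9,2), (9,2,8).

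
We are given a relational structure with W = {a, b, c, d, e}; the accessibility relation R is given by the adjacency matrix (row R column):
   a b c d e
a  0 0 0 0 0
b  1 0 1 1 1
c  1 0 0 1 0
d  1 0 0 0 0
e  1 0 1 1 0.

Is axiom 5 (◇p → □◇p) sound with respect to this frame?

Axiom 5 corresponds to the accessibility relation being Euclidean.
Euclidean: no — b R a and b R c, but not a R c.

No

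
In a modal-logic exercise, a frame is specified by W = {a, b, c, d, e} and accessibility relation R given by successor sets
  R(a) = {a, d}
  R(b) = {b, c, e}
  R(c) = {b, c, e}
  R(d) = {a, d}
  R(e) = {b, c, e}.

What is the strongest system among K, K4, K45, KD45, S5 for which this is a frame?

S5

Transitive (axiom 4): yes — every two-step R-path is closed by a direct edge.
Euclidean (axiom 5): yes — any two successors of a common world are R-related.
Serial (axiom D): yes — every world has a successor (e.g. a R a).
Reflexive (axiom T): yes — every world is R-related to itself.
So F validates K, K4, K45, KD45, S5. The strongest is S5.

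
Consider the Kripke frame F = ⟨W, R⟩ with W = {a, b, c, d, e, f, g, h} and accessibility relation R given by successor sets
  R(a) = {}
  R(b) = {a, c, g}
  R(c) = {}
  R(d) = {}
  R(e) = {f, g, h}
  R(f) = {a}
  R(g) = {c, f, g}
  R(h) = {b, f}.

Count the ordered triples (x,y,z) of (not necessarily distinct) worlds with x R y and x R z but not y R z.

Enumerating: (b,a,a), (b,a,c), (b,a,g), (b,c,a), (b,c,c), (b,c,g), (b,g,a), (e,f,f), (e,f,g), (e,f,h), (e,g,h), (e,h,g), … and 12 more.
Total: 24.

24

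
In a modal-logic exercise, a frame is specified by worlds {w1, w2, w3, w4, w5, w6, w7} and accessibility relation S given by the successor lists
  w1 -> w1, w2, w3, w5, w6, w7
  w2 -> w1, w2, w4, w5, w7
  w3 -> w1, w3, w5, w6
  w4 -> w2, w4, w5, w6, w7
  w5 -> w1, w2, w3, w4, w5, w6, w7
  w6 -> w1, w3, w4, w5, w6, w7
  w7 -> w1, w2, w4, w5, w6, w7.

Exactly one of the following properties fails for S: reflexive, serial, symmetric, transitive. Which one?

Reflexive: yes — every world is S-related to itself.
Serial: yes — every world has a successor (e.g. w1 S w1).
Symmetric: yes — every pair in S has its reverse in S.
Transitive: no — w1 S w2 and w2 S w4, but not w1 S w4.
Only transitive fails.

transitive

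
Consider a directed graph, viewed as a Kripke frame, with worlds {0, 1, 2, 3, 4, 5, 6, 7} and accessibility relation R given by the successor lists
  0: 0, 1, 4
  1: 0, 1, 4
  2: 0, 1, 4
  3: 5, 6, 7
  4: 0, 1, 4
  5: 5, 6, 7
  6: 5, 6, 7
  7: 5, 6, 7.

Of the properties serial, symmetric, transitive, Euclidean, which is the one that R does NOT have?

Serial: yes — every world has a successor (e.g. 0 R 0).
Symmetric: no — 2 R 0 but not 0 R 2.
Transitive: yes — every two-step R-path is closed by a direct edge.
Euclidean: yes — any two successors of a common world are R-related.
Only symmetric fails.

symmetric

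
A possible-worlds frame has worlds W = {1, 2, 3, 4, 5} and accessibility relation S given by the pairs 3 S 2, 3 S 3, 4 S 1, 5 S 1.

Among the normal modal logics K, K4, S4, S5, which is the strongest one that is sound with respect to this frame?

K4

Transitive (axiom 4): yes — every two-step S-path is closed by a direct edge.
Reflexive (axiom T): no — 1 is not related to itself.
Euclidean (axiom 5): no — 3 S 2 and 3 S 2, but not 2 S 2.
So F validates K, K4; S4 would additionally require S to be reflexive. The strongest is K4.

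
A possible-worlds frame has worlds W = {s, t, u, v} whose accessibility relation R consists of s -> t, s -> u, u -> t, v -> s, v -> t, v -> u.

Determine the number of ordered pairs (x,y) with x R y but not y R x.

6

Enumerating: (s,t), (s,u), (u,t), (v,s), (v,t), (v,u).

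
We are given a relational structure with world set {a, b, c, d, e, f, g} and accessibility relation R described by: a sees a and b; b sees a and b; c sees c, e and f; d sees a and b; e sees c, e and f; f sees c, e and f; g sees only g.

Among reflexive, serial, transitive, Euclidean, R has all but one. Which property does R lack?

reflexive

Reflexive: no — d is not related to itself.
Serial: yes — every world has a successor (e.g. a R a).
Transitive: yes — every two-step R-path is closed by a direct edge.
Euclidean: yes — any two successors of a common world are R-related.
Only reflexive fails.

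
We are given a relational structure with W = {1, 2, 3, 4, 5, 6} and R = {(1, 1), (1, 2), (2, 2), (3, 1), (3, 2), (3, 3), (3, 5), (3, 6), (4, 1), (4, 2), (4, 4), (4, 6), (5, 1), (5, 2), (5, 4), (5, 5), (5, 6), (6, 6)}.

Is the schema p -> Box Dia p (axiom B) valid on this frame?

No

By correspondence theory, B is valid on a frame iff R is symmetric.
Symmetric: no — 1 R 2 but not 2 R 1.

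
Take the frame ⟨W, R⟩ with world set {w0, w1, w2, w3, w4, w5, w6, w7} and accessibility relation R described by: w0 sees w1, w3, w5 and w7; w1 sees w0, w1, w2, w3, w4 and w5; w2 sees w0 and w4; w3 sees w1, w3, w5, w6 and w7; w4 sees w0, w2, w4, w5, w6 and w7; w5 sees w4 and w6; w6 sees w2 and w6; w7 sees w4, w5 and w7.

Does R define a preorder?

Reflexive: no — w0 is not related to itself.
Transitive: no — w0 R w1 and w1 R w2, but not w0 R w2.
So R is not a preorder.

No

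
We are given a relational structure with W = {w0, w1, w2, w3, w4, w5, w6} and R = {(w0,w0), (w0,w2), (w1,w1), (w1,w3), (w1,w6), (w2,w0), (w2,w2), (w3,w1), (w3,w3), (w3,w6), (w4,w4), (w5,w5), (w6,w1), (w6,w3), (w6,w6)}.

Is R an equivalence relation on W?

Reflexive: yes — every world is R-related to itself.
Symmetric: yes — every pair in R has its reverse in R.
Transitive: yes — every two-step R-path is closed by a direct edge.
So R is an equivalence relation.

Yes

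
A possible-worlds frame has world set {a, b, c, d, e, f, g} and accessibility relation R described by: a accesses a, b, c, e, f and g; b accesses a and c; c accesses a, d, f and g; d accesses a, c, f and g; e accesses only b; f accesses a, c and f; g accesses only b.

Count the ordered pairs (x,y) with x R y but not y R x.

Enumerating: (a,e), (a,g), (b,c), (c,g), (d,a), (d,f), (d,g), (e,b), (g,b).

9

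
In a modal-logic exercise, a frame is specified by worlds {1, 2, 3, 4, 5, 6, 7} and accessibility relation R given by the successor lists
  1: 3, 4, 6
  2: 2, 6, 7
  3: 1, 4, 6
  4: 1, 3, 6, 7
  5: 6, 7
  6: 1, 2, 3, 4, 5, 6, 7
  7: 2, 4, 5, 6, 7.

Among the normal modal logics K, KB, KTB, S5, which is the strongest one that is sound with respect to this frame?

Symmetric (axiom B): yes — every pair in R has its reverse in R.
Reflexive (axiom T): no — 1 is not related to itself.
Euclidean (axiom 5): no — 4 R 1 and 4 R 7, but not 1 R 7.
So F validates K, KB; KTB would additionally require R to be reflexive. The strongest is KB.

KB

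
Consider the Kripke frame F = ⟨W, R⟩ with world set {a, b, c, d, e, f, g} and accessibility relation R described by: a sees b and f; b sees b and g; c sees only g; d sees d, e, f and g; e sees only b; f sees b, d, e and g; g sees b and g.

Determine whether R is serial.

Serial: yes — every world has a successor (e.g. a R b).

Yes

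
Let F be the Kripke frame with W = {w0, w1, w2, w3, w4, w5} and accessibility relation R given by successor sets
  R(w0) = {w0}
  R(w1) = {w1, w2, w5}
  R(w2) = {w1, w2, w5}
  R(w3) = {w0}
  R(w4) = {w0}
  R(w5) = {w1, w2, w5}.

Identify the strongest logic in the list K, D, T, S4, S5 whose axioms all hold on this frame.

D

Serial (axiom D): yes — every world has a successor (e.g. w0 R w0).
Reflexive (axiom T): no — w3 is not related to itself.
Transitive (axiom 4): yes — every two-step R-path is closed by a direct edge.
Euclidean (axiom 5): yes — any two successors of a common world are R-related.
So F validates K, D; T would additionally require R to be reflexive. The strongest is D.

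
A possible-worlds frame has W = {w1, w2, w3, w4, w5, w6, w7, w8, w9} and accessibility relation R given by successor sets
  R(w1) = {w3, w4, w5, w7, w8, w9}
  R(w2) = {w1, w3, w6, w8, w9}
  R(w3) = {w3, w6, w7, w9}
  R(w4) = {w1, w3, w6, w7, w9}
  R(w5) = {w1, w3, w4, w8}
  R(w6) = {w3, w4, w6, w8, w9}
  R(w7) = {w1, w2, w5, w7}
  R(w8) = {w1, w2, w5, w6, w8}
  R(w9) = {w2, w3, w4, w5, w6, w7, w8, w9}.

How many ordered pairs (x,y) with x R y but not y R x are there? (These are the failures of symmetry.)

Enumerating: (w1,w3), (w1,w9), (w2,w1), (w2,w3), (w2,w6), (w3,w7), (w4,w3), (w4,w7), (w5,w3), (w5,w4), (w7,w2), (w7,w5), (w9,w5), (w9,w7), (w9,w8).

15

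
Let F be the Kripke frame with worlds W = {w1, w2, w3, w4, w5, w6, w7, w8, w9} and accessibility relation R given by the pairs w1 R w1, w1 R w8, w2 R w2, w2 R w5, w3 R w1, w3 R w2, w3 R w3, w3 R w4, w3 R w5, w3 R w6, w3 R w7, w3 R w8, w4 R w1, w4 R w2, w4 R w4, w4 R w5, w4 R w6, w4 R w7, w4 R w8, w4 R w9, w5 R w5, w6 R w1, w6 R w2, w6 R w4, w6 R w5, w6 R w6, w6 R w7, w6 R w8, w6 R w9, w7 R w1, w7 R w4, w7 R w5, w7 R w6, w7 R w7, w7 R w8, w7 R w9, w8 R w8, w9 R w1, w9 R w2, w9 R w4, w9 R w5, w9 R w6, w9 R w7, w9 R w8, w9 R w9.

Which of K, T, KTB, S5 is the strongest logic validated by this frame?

Reflexive (axiom T): yes — every world is R-related to itself.
Symmetric (axiom B): no — w1 R w8 but not w8 R w1.
Euclidean (axiom 5): no — w3 R w1 and w3 R w2, but not w1 R w2.
So F validates K, T; KTB would additionally require R to be symmetric. The strongest is T.

T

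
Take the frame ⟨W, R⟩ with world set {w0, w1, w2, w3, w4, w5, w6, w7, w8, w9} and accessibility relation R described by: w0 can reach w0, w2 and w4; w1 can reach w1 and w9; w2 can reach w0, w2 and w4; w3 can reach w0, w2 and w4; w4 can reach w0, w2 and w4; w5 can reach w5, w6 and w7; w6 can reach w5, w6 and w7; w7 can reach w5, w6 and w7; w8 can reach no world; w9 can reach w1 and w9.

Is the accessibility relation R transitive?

Transitive: yes — every two-step R-path is closed by a direct edge.

Yes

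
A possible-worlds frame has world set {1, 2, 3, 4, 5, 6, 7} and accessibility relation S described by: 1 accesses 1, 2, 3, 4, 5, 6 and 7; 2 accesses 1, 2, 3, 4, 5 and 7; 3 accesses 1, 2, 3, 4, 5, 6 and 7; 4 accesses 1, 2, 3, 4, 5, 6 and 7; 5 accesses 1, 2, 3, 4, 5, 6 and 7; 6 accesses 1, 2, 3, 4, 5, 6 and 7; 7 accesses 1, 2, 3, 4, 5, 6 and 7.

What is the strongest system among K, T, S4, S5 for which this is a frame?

T

Reflexive (axiom T): yes — every world is S-related to itself.
Transitive (axiom 4): no — 2 S 1 and 1 S 6, but not 2 S 6.
Euclidean (axiom 5): no — 1 S 2 and 1 S 6, but not 2 S 6.
So F validates K, T; S4 would additionally require S to be transitive. The strongest is T.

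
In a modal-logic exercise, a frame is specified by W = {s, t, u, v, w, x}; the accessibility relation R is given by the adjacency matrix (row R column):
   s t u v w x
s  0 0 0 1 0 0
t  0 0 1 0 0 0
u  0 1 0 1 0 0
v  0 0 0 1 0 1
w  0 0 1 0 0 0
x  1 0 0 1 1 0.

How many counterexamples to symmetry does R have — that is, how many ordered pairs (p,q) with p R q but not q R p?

Enumerating: (s,v), (u,v), (w,u), (x,s), (x,w).

5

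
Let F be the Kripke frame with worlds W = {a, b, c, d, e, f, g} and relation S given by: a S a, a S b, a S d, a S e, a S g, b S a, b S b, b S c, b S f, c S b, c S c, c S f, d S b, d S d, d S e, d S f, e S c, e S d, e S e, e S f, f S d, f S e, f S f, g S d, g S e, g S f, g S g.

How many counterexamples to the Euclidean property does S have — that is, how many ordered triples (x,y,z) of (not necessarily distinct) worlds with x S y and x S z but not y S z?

29

Enumerating: (a,b,d), (a,b,e), (a,b,g), (a,d,a), (a,d,g), (a,e,a), (a,e,b), (a,e,g), (a,g,a), (a,g,b), (b,a,c), (b,a,f), … and 17 more.
Total: 29.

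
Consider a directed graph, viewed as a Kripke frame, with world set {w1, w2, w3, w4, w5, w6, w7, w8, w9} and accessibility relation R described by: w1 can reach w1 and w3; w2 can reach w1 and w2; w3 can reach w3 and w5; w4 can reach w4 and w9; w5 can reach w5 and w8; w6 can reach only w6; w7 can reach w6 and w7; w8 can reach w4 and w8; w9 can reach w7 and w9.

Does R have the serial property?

Yes

Serial: yes — every world has a successor (e.g. w1 R w1).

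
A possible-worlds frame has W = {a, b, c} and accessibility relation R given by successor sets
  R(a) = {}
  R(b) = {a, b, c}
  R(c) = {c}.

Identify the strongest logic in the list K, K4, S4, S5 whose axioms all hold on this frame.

K4

Transitive (axiom 4): yes — every two-step R-path is closed by a direct edge.
Reflexive (axiom T): no — a is not related to itself.
Euclidean (axiom 5): no — b R a and b R c, but not a R c.
So F validates K, K4; S4 would additionally require R to be reflexive. The strongest is K4.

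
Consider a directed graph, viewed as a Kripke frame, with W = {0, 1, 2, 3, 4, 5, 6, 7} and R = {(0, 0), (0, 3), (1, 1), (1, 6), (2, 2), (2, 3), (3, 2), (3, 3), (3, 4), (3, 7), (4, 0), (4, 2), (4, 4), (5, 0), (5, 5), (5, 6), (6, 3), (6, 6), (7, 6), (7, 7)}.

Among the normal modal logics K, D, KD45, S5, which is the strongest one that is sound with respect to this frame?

Serial (axiom D): yes — every world has a successor (e.g. 0 R 0).
Euclidean (axiom 5): no — 3 R 2 and 3 R 4, but not 2 R 4.
Transitive (axiom 4): no — 0 R 3 and 3 R 2, but not 0 R 2.
Reflexive (axiom T): yes — every world is R-related to itself.
So F validates K, D; KD45 would additionally require R to be Euclidean and transitive. The strongest is D.

D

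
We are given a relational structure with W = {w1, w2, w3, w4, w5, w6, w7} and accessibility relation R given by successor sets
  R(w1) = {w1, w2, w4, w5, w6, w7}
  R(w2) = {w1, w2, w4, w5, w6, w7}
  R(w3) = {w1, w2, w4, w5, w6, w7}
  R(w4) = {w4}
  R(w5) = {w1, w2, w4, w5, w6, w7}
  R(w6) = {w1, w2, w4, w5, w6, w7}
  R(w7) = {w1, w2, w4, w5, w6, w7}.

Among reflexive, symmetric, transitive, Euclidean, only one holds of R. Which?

Reflexive: no — w3 is not related to itself.
Symmetric: no — w1 R w4 but not w4 R w1.
Transitive: yes — every two-step R-path is closed by a direct edge.
Euclidean: no — w1 R w4 and w1 R w2, but not w4 R w2.
Only transitive holds.

transitive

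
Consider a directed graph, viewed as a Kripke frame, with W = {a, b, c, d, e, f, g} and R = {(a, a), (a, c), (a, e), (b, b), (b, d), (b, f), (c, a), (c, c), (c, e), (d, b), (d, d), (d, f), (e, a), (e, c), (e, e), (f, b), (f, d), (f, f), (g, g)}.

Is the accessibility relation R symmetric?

Symmetric: yes — every pair in R has its reverse in R.

Yes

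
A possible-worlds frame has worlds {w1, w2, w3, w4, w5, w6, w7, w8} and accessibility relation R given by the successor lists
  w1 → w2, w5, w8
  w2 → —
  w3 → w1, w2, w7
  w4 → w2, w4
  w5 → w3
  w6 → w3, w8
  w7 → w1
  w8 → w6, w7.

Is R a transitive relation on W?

Transitive: no — w1 R w5 and w5 R w3, but not w1 R w3.

No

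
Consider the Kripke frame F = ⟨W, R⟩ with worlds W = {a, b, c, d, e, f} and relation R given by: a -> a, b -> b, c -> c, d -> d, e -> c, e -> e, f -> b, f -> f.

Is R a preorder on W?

Yes

Reflexive: yes — every world is R-related to itself.
Transitive: yes — every two-step R-path is closed by a direct edge.
So R is a preorder.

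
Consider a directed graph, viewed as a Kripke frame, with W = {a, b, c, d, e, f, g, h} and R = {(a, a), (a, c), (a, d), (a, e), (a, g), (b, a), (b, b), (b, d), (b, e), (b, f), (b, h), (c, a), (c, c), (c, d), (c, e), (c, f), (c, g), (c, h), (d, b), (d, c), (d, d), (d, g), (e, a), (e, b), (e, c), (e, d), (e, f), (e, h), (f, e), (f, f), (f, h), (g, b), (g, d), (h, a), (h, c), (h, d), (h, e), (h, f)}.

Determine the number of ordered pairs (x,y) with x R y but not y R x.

11

Enumerating: (a,d), (a,g), (b,a), (b,f), (b,h), (c,f), (c,g), (e,d), (g,b), (h,a), (h,d).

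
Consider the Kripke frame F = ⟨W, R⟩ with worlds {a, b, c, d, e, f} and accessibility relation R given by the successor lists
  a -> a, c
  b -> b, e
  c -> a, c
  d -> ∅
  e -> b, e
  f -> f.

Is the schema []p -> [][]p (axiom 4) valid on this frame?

Yes

The schema 4 characterises exactly the transitive frames.
Transitive: yes — every two-step R-path is closed by a direct edge.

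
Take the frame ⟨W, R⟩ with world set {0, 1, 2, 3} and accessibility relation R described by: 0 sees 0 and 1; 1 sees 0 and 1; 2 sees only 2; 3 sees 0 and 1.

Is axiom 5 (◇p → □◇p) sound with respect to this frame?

The schema 5 characterises exactly the Euclidean frames.
Euclidean: yes — any two successors of a common world are R-related.

Yes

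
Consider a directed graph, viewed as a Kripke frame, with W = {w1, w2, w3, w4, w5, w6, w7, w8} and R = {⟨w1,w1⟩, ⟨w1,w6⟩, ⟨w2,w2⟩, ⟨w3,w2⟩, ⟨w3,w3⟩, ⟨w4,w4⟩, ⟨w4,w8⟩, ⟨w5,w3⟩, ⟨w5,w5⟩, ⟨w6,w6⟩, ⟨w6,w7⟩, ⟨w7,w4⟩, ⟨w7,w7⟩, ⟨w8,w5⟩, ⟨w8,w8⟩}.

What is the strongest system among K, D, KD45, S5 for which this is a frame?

D

Serial (axiom D): yes — every world has a successor (e.g. w1 R w1).
Euclidean (axiom 5): no — w1 R w6 and w1 R w1, but not w6 R w1.
Transitive (axiom 4): no — w1 R w6 and w6 R w7, but not w1 R w7.
Reflexive (axiom T): yes — every world is R-related to itself.
So F validates K, D; KD45 would additionally require R to be Euclidean and transitive. The strongest is D.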